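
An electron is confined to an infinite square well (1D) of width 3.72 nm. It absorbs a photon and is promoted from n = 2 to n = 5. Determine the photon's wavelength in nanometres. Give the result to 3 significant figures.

λ = 2.17×10^3 nm

E_1 = h²/(8m_eL²) = 4.354×10^-21 J, so ΔE = (5² − 2²)E_1 = 9.143×10^-20 J.
λ = hc/ΔE = (6.626×10^-34·2.998×10^8)/9.143×10^-20 = 2.17×10^-6 m = 2.17×10^3 nm.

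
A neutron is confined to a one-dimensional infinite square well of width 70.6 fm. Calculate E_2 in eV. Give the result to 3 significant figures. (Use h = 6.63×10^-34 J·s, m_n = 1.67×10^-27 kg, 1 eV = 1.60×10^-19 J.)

E_2 = 1.65×10^5 eV

For an infinite well E_n = n²h²/(8m_nL²), so E_1 = h²/(8m_nL²) = (6.63×10^-34)²/(8·1.67×10^-27·(7.06×10^-14 m)²) = 6.601×10^-15 J.
Then E_2 = 2²·E_1 = 4·6.601×10^-15 J = 2.640×10^-14 J.
Converting, E_2 = 2.640×10^-14 J / (1.60×10^-19 J/eV) = 1.65×10^5 eV.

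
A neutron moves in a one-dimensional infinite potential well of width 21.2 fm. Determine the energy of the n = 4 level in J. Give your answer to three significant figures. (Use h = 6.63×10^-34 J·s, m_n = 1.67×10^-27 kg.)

For an infinite well E_n = n²h²/(8m_nL²), so E_1 = h²/(8m_nL²) = (6.63×10^-34)²/(8·1.67×10^-27·(2.12×10^-14 m)²) = 7.321×10^-14 J.
Then E_4 = 4²·E_1 = 16·7.321×10^-14 J = 1.17×10^-12 J.

E_4 = 1.17×10^-12 J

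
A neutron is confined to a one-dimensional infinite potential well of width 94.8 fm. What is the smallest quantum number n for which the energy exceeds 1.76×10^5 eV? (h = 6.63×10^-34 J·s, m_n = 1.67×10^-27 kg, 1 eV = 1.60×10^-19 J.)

n = 3

E_1 = h²/(8m_nL²) = 3.661×10^-15 J = 2.288×10^4 eV.
Need n² > 1.76×10^5/2.288×10^4 = 7.692, i.e. n > 2.773.
The smallest integer satisfying this is n = 3.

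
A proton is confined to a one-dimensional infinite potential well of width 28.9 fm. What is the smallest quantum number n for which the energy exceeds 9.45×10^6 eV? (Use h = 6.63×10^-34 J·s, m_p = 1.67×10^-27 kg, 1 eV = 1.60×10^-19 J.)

E_1 = h²/(8m_pL²) = 3.939×10^-14 J = 2.462×10^5 eV.
Need n² > 9.45×10^6/2.462×10^5 = 38.38, i.e. n > 6.195.
The smallest integer satisfying this is n = 7.

n = 7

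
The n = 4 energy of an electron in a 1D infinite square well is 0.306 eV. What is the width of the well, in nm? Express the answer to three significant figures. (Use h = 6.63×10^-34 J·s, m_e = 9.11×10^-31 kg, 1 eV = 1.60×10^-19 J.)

From E_n = n²h²/(8m_eL²), L = n·h/√(8m_eE_n).
E_4 = 0.306 eV = 4.896×10^-20 J, so L = 4·6.63×10^-34/√(8·9.11×10^-31·4.896×10^-20) = 4.44×10^-9 m = 4.44 nm.

L = 4.44 nm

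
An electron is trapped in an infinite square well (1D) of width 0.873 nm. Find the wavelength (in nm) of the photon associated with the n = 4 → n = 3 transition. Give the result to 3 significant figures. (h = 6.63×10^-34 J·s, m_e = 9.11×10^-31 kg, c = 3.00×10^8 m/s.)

E_1 = h²/(8m_eL²) = 7.914×10^-20 J, so ΔE = (4² − 3²)E_1 = 5.540×10^-19 J.
λ = hc/ΔE = (6.63×10^-34·3.00×10^8)/5.540×10^-19 = 3.59×10^-7 m = 359 nm.

λ = 359 nm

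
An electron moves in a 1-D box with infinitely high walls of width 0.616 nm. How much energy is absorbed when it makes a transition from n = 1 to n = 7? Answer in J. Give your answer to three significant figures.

|ΔE| = 7.62×10^-18 J

E_1 = h²/(8m_eL²) = 1.588×10^-19 J.
|ΔE| = |1² − 7²|·E_1 = 48·1.588×10^-19 J = 7.62×10^-18 J.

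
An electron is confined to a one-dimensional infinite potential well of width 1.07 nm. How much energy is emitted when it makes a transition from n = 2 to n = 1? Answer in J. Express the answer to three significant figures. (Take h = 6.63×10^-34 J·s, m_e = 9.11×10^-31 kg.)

E_1 = h²/(8m_eL²) = 5.268×10^-20 J.
|ΔE| = |2² − 1²|·E_1 = 3·5.268×10^-20 J = 1.58×10^-19 J.

|ΔE| = 1.58×10^-19 J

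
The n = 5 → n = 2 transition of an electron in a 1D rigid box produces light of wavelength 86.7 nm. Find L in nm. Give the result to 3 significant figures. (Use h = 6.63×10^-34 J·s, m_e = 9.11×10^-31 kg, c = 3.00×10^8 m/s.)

L = 0.743 nm

The photon carries ΔE = hc/λ = 6.63×10^-34·3.00×10^8/8.67×10^-8 m = 2.294×10^-18 J.
Since ΔE = (5² − 2²)E_1, E_1 = 1.092×10^-19 J, and L = h/√(8m_eE_1) = 7.43×10^-10 m = 0.743 nm.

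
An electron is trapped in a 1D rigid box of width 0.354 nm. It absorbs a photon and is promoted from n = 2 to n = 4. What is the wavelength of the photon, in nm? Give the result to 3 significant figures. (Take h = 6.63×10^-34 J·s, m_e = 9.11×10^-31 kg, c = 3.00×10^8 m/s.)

E_1 = h²/(8m_eL²) = 4.813×10^-19 J, so ΔE = (4² − 2²)E_1 = 5.776×10^-18 J.
λ = hc/ΔE = (6.63×10^-34·3.00×10^8)/5.776×10^-18 = 3.44×10^-8 m = 34.4 nm.

λ = 34.4 nm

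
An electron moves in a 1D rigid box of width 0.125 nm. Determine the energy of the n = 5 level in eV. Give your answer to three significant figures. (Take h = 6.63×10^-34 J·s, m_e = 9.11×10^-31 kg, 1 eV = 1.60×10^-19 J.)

E_5 = 603 eV

For an infinite well E_n = n²h²/(8m_eL²), so E_1 = h²/(8m_eL²) = (6.63×10^-34)²/(8·9.11×10^-31·(1.25×10^-10 m)²) = 3.860×10^-18 J.
Then E_5 = 5²·E_1 = 25·3.860×10^-18 J = 9.650×10^-17 J.
Converting, E_5 = 9.650×10^-17 J / (1.60×10^-19 J/eV) = 603 eV.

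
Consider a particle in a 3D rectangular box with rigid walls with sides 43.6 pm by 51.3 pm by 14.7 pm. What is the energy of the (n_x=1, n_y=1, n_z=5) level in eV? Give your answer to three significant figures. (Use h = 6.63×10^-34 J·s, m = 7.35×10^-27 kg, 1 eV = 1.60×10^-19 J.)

For a 3D rectangular well E = (h²/8m)·Σ n_i²/L_i² = (6.63×10^-34)²/(8·7.35×10^-27) · [1²/(43.6 pm)² + 1²/(51.3 pm)² + 5²/(14.7 pm)²].
Evaluating gives E = 8.717×10^-19 J = 5.45 eV.

E = 5.45 eV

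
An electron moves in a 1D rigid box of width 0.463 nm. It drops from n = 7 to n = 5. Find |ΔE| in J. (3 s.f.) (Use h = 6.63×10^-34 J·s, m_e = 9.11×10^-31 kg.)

E_1 = h²/(8m_eL²) = 2.814×10^-19 J.
|ΔE| = |7² − 5²|·E_1 = 24·2.814×10^-19 J = 6.75×10^-18 J.

|ΔE| = 6.75×10^-18 J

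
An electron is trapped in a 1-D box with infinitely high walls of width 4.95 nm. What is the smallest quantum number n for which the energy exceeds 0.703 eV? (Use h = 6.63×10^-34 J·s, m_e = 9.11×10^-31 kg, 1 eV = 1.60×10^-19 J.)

E_1 = h²/(8m_eL²) = 2.462×10^-21 J = 0.01539 eV.
Need n² > 0.703/0.01539 = 45.68, i.e. n > 6.759.
The smallest integer satisfying this is n = 7.

n = 7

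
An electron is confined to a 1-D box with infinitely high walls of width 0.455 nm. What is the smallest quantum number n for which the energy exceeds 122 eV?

n = 9

E_1 = h²/(8m_eL²) = 2.910×10^-19 J = 1.816 eV.
Need n² > 122/1.816 = 67.18, i.e. n > 8.196.
The smallest integer satisfying this is n = 9.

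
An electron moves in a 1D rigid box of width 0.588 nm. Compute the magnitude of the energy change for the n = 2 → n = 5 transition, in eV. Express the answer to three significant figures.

E_1 = h²/(8m_eL²) = 1.743×10^-19 J.
|ΔE| = |2² − 5²|·E_1 = 21·1.743×10^-19 J = 3.660×10^-18 J = 22.8 eV.

|ΔE| = 22.8 eV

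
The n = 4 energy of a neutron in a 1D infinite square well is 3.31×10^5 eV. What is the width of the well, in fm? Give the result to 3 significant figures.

From E_n = n²h²/(8m_nL²), L = n·h/√(8m_nE_n).
E_4 = 3.31×10^5 eV = 5.303×10^-14 J, so L = 4·6.626×10^-34/√(8·1.675×10^-27·5.303×10^-14) = 9.94×10^-14 m = 99.4 fm.

L = 99.4 fm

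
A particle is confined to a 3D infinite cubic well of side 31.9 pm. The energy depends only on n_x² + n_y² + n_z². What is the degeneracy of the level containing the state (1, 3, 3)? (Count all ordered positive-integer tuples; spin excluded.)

degeneracy = 3

The level has n_x² + n_y² + n_z² = 19. The ordered positive-integer solutions are (1, 3, 3), (3, 1, 3), (3, 3, 1).
That gives 3 states.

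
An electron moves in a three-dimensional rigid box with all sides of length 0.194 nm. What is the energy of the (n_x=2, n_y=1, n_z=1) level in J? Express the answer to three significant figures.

For a 3D rectangular well E = (h²/8m_e)·Σ n_i²/L_i² = (6.626×10^-34)²/(8·9.109×10^-31) · [2²/(0.194 nm)² + 1²/(0.194 nm)² + 1²/(0.194 nm)²].
Evaluating gives E = 9.60×10^-18 J.

E = 9.60×10^-18 J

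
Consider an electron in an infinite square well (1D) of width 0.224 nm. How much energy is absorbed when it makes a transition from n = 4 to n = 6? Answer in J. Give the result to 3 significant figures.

|ΔE| = 2.40×10^-17 J

E_1 = h²/(8m_eL²) = 1.201×10^-18 J.
|ΔE| = |4² − 6²|·E_1 = 20·1.201×10^-18 J = 2.40×10^-17 J.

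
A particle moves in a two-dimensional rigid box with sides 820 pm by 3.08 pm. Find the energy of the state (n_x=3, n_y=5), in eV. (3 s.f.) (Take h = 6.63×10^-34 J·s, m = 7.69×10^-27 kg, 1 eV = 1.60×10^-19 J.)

For a 2D rectangular well E = (h²/8m)·Σ n_i²/L_i² = (6.63×10^-34)²/(8·7.69×10^-27) · [3²/(820 pm)² + 5²/(3.08 pm)²].
Evaluating gives E = 1.883×10^-17 J = 118 eV.

E = 118 eV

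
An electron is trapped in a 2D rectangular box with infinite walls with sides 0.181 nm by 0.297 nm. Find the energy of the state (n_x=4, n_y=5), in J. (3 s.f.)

E = 4.65×10^-17 J

For a 2D rectangular well E = (h²/8m_e)·Σ n_i²/L_i² = (6.626×10^-34)²/(8·9.109×10^-31) · [4²/(0.181 nm)² + 5²/(0.297 nm)²].
Evaluating gives E = 4.65×10^-17 J.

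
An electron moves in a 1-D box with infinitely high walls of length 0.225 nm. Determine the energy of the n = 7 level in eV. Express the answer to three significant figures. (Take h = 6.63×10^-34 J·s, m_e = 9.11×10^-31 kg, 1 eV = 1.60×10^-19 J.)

For an infinite well E_n = n²h²/(8m_eL²), so E_1 = h²/(8m_eL²) = (6.63×10^-34)²/(8·9.11×10^-31·(2.25×10^-10 m)²) = 1.191×10^-18 J.
Then E_7 = 7²·E_1 = 49·1.191×10^-18 J = 5.836×10^-17 J.
Converting, E_7 = 5.836×10^-17 J / (1.60×10^-19 J/eV) = 365 eV.

E_7 = 365 eV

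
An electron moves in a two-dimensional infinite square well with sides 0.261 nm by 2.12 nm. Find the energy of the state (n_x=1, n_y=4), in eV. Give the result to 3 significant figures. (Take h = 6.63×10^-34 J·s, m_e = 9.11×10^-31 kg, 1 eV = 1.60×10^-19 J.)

E = 6.88 eV

For a 2D rectangular well E = (h²/8m_e)·Σ n_i²/L_i² = (6.63×10^-34)²/(8·9.11×10^-31) · [1²/(0.261 nm)² + 4²/(2.12 nm)²].
Evaluating gives E = 1.100×10^-18 J = 6.88 eV.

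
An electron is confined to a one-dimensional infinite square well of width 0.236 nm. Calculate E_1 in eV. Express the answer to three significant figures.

E_1 = 6.75 eV

For an infinite well E_n = n²h²/(8m_eL²), so E_1 = h²/(8m_eL²) = (6.626×10^-34)²/(8·9.109×10^-31·(2.36×10^-10 m)²) = 1.082×10^-18 J.
Converting, E_1 = 1.082×10^-18 J / (1.602×10^-19 J/eV) = 6.75 eV.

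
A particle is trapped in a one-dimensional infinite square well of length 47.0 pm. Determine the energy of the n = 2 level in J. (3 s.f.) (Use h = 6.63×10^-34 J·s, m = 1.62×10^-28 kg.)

For an infinite well E_n = n²h²/(8mL²), so E_1 = h²/(8mL²) = (6.63×10^-34)²/(8·1.62×10^-28·(4.70×10^-11 m)²) = 1.535×10^-19 J.
Then E_2 = 2²·E_1 = 4·1.535×10^-19 J = 6.14×10^-19 J.

E_2 = 6.14×10^-19 J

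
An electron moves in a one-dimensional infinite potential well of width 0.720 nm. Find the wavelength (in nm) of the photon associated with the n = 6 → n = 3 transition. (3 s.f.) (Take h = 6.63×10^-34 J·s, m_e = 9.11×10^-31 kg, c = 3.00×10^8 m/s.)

λ = 63.3 nm

E_1 = h²/(8m_eL²) = 1.163×10^-19 J, so ΔE = (6² − 3²)E_1 = 3.140×10^-18 J.
λ = hc/ΔE = (6.63×10^-34·3.00×10^8)/3.140×10^-18 = 6.33×10^-8 m = 63.3 nm.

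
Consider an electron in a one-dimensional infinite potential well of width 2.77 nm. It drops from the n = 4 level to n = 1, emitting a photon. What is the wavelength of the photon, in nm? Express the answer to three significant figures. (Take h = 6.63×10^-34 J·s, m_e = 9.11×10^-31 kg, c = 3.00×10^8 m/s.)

λ = 1.69×10^3 nm

E_1 = h²/(8m_eL²) = 7.861×10^-21 J, so ΔE = (4² − 1²)E_1 = 1.179×10^-19 J.
λ = hc/ΔE = (6.63×10^-34·3.00×10^8)/1.179×10^-19 = 1.69×10^-6 m = 1.69×10^3 nm.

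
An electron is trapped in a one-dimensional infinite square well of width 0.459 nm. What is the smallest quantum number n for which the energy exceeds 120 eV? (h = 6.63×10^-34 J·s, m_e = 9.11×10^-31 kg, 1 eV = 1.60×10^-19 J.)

E_1 = h²/(8m_eL²) = 2.863×10^-19 J = 1.789 eV.
Need n² > 120/1.789 = 67.08, i.e. n > 8.190.
The smallest integer satisfying this is n = 9.

n = 9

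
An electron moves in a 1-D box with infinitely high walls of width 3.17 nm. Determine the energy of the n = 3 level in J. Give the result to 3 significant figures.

For an infinite well E_n = n²h²/(8m_eL²), so E_1 = h²/(8m_eL²) = (6.626×10^-34)²/(8·9.109×10^-31·(3.17×10^-9 m)²) = 5.995×10^-21 J.
Then E_3 = 3²·E_1 = 9·5.995×10^-21 J = 5.40×10^-20 J.

E_3 = 5.40×10^-20 J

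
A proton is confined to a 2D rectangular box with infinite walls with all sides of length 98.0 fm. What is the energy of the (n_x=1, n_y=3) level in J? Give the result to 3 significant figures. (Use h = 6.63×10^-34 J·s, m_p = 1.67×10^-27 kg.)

For a 2D rectangular well E = (h²/8m_p)·Σ n_i²/L_i² = (6.63×10^-34)²/(8·1.67×10^-27) · [1²/(98.0 fm)² + 3²/(98.0 fm)²].
Evaluating gives E = 3.43×10^-14 J.

E = 3.43×10^-14 J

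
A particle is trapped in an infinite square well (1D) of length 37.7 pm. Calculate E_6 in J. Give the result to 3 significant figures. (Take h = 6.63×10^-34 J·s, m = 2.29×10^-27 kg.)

For an infinite well E_n = n²h²/(8mL²), so E_1 = h²/(8mL²) = (6.63×10^-34)²/(8·2.29×10^-27·(3.77×10^-11 m)²) = 1.688×10^-20 J.
Then E_6 = 6²·E_1 = 36·1.688×10^-20 J = 6.08×10^-19 J.

E_6 = 6.08×10^-19 J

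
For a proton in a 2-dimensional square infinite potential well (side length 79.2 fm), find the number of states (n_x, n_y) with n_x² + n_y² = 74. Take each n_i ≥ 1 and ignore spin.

The level has n_x² + n_y² = 74. The ordered positive-integer solutions are (5, 7), (7, 5).
That gives 2 states.

degeneracy = 2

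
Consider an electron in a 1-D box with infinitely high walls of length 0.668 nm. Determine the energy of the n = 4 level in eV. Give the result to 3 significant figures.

For an infinite well E_n = n²h²/(8m_eL²), so E_1 = h²/(8m_eL²) = (6.626×10^-34)²/(8·9.109×10^-31·(6.68×10^-10 m)²) = 1.350×10^-19 J.
Then E_4 = 4²·E_1 = 16·1.350×10^-19 J = 2.160×10^-18 J.
Converting, E_4 = 2.160×10^-18 J / (1.602×10^-19 J/eV) = 13.5 eV.

E_4 = 13.5 eV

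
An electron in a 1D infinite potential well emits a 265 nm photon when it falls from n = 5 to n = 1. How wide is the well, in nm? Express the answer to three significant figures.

L = 1.39 nm

The photon carries ΔE = hc/λ = 6.626×10^-34·2.998×10^8/2.65×10^-7 m = 7.496×10^-19 J.
Since ΔE = (5² − 1²)E_1, E_1 = 3.123×10^-20 J, and L = h/√(8m_eE_1) = 1.39×10^-9 m = 1.39 nm.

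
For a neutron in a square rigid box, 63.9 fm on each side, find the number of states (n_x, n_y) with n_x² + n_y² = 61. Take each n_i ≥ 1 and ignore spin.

degeneracy = 2

The level has n_x² + n_y² = 61. The ordered positive-integer solutions are (5, 6), (6, 5).
That gives 2 states.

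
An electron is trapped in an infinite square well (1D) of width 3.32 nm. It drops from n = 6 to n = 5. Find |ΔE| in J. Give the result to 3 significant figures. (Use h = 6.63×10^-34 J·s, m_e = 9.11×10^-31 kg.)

|ΔE| = 6.02×10^-20 J

E_1 = h²/(8m_eL²) = 5.472×10^-21 J.
|ΔE| = |6² − 5²|·E_1 = 11·5.472×10^-21 J = 6.02×10^-20 J.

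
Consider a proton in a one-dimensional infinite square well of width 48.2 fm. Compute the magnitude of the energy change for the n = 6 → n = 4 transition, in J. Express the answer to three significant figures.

E_1 = h²/(8m_pL²) = 1.412×10^-14 J.
|ΔE| = |6² − 4²|·E_1 = 20·1.412×10^-14 J = 2.82×10^-13 J.

|ΔE| = 2.82×10^-13 J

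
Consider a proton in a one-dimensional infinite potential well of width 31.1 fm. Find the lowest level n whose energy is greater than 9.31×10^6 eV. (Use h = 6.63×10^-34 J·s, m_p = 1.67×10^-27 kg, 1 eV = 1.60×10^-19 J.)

E_1 = h²/(8m_pL²) = 3.402×10^-14 J = 2.126×10^5 eV.
Need n² > 9.31×10^6/2.126×10^5 = 43.79, i.e. n > 6.617.
The smallest integer satisfying this is n = 7.

n = 7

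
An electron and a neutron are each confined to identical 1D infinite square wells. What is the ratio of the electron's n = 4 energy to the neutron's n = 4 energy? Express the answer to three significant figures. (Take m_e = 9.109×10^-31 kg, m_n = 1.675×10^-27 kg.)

E_n ∝ 1/m at fixed n and L, so the ratio is m_n/m_e = 1.675×10^-27/9.109×10^-31 = 1.84×10^3.

1.84×10^3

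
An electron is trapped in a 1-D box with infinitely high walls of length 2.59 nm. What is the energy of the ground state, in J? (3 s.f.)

For an infinite well E_n = n²h²/(8m_eL²), so E_1 = h²/(8m_eL²) = (6.626×10^-34)²/(8·9.109×10^-31·(2.59×10^-9 m)²) = 8.981×10^-21 J.

E_1 = 8.98×10^-21 J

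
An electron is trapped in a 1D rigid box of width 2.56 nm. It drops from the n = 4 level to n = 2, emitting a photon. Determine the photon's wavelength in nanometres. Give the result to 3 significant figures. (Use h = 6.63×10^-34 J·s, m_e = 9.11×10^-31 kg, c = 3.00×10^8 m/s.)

E_1 = h²/(8m_eL²) = 9.203×10^-21 J, so ΔE = (4² − 2²)E_1 = 1.104×10^-19 J.
λ = hc/ΔE = (6.63×10^-34·3.00×10^8)/1.104×10^-19 = 1.80×10^-6 m = 1.80×10^3 nm.

λ = 1.80×10^3 nm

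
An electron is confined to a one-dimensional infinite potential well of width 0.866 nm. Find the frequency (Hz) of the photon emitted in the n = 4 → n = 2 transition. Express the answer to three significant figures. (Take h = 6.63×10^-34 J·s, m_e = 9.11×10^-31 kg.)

E_1 = h²/(8m_eL²) = 8.042×10^-20 J and ΔE = (4² − 2²)E_1 = 9.650×10^-19 J.
f = ΔE/h = 9.650×10^-19/6.63×10^-34 = 1.46×10^15 Hz.

f = 1.46×10^15 Hz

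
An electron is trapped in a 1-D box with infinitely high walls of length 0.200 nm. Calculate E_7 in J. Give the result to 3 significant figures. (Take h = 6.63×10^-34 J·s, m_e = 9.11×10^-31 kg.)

For an infinite well E_n = n²h²/(8m_eL²), so E_1 = h²/(8m_eL²) = (6.63×10^-34)²/(8·9.11×10^-31·(2.00×10^-10 m)²) = 1.508×10^-18 J.
Then E_7 = 7²·E_1 = 49·1.508×10^-18 J = 7.39×10^-17 J.

E_7 = 7.39×10^-17 J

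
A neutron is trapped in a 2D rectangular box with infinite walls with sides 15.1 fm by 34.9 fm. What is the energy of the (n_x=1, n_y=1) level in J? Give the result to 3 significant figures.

For a 2D rectangular well E = (h²/8m_n)·Σ n_i²/L_i² = (6.626×10^-34)²/(8·1.675×10^-27) · [1²/(15.1 fm)² + 1²/(34.9 fm)²].
Evaluating gives E = 1.71×10^-13 J.

E = 1.71×10^-13 J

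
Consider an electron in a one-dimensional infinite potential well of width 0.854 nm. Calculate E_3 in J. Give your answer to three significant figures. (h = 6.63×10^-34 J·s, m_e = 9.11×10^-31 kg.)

For an infinite well E_n = n²h²/(8m_eL²), so E_1 = h²/(8m_eL²) = (6.63×10^-34)²/(8·9.11×10^-31·(8.54×10^-10 m)²) = 8.270×10^-20 J.
Then E_3 = 3²·E_1 = 9·8.270×10^-20 J = 7.44×10^-19 J.

E_3 = 7.44×10^-19 J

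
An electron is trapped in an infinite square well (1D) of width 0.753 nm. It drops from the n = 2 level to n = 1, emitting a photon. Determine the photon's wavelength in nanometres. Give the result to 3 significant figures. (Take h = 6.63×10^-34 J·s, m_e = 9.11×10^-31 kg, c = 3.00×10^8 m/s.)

E_1 = h²/(8m_eL²) = 1.064×10^-19 J, so ΔE = (2² − 1²)E_1 = 3.192×10^-19 J.
λ = hc/ΔE = (6.63×10^-34·3.00×10^8)/3.192×10^-19 = 6.23×10^-7 m = 623 nm.

λ = 623 nm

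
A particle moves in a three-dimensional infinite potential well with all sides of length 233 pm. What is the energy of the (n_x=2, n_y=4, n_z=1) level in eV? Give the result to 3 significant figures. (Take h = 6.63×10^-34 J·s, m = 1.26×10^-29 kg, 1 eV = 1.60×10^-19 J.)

For a 3D rectangular well E = (h²/8m)·Σ n_i²/L_i² = (6.63×10^-34)²/(8·1.26×10^-29) · [2²/(233 pm)² + 4²/(233 pm)² + 1²/(233 pm)²].
Evaluating gives E = 1.687×10^-18 J = 10.5 eV.

E = 10.5 eV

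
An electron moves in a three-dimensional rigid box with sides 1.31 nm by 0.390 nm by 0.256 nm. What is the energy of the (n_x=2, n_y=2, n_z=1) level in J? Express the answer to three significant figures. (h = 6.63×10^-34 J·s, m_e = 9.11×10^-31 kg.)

For a 3D rectangular well E = (h²/8m_e)·Σ n_i²/L_i² = (6.63×10^-34)²/(8·9.11×10^-31) · [2²/(1.31 nm)² + 2²/(0.390 nm)² + 1²/(0.256 nm)²].
Evaluating gives E = 2.65×10^-18 J.

E = 2.65×10^-18 J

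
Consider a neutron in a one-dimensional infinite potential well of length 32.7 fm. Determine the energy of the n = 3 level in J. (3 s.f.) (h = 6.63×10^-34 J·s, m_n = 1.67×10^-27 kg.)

For an infinite well E_n = n²h²/(8m_nL²), so E_1 = h²/(8m_nL²) = (6.63×10^-34)²/(8·1.67×10^-27·(3.27×10^-14 m)²) = 3.077×10^-14 J.
Then E_3 = 3²·E_1 = 9·3.077×10^-14 J = 2.77×10^-13 J.

E_3 = 2.77×10^-13 J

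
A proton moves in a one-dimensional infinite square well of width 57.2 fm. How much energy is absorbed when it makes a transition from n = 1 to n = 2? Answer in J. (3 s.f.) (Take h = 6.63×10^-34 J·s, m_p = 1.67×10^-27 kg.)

|ΔE| = 3.02×10^-14 J

E_1 = h²/(8m_pL²) = 1.006×10^-14 J.
|ΔE| = |1² − 2²|·E_1 = 3·1.006×10^-14 J = 3.02×10^-14 J.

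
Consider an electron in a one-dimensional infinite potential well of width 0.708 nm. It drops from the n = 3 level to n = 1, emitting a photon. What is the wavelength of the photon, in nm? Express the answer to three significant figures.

E_1 = h²/(8m_eL²) = 1.202×10^-19 J, so ΔE = (3² − 1²)E_1 = 9.616×10^-19 J.
λ = hc/ΔE = (6.626×10^-34·2.998×10^8)/9.616×10^-19 = 2.07×10^-7 m = 207 nm.

λ = 207 nm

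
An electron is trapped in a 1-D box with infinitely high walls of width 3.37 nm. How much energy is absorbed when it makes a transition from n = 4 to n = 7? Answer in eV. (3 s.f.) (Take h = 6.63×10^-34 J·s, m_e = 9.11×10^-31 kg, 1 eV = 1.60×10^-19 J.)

E_1 = h²/(8m_eL²) = 5.311×10^-21 J.
|ΔE| = |4² − 7²|·E_1 = 33·5.311×10^-21 J = 1.753×10^-19 J = 1.10 eV.

|ΔE| = 1.10 eV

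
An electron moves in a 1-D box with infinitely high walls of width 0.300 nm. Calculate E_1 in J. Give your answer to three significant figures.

E_1 = 6.69×10^-19 J

For an infinite well E_n = n²h²/(8m_eL²), so E_1 = h²/(8m_eL²) = (6.626×10^-34)²/(8·9.109×10^-31·(3.00×10^-10 m)²) = 6.694×10^-19 J.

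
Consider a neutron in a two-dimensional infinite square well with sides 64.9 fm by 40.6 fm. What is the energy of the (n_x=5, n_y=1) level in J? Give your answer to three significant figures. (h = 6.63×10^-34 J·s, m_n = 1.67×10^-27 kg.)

E = 2.15×10^-13 J

For a 2D rectangular well E = (h²/8m_n)·Σ n_i²/L_i² = (6.63×10^-34)²/(8·1.67×10^-27) · [5²/(64.9 fm)² + 1²/(40.6 fm)²].
Evaluating gives E = 2.15×10^-13 J.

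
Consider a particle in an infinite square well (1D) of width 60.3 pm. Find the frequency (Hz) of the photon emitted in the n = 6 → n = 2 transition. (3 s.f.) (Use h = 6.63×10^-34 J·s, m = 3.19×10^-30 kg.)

E_1 = h²/(8mL²) = 4.737×10^-18 J and ΔE = (6² − 2²)E_1 = 1.516×10^-16 J.
f = ΔE/h = 1.516×10^-16/6.63×10^-34 = 2.29×10^17 Hz.

f = 2.29×10^17 Hz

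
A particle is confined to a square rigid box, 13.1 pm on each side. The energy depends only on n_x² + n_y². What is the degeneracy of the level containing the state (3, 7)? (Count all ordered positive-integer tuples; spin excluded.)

degeneracy = 2

The level has n_x² + n_y² = 58. The ordered positive-integer solutions are (3, 7), (7, 3).
That gives 2 states.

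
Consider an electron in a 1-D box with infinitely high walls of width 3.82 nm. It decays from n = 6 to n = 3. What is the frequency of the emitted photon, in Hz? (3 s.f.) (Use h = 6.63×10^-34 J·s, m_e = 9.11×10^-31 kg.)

E_1 = h²/(8m_eL²) = 4.133×10^-21 J and ΔE = (6² − 3²)E_1 = 1.116×10^-19 J.
f = ΔE/h = 1.116×10^-19/6.63×10^-34 = 1.68×10^14 Hz.

f = 1.68×10^14 Hz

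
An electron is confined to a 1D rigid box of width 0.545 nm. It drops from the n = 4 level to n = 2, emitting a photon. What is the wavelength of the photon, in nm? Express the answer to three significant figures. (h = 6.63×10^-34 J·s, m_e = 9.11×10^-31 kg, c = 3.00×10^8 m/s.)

λ = 81.6 nm

E_1 = h²/(8m_eL²) = 2.031×10^-19 J, so ΔE = (4² − 2²)E_1 = 2.437×10^-18 J.
λ = hc/ΔE = (6.63×10^-34·3.00×10^8)/2.437×10^-18 = 8.16×10^-8 m = 81.6 nm.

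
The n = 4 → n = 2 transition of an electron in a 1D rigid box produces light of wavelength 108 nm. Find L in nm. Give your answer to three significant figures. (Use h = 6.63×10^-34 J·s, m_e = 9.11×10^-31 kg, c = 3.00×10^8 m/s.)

The photon carries ΔE = hc/λ = 6.63×10^-34·3.00×10^8/1.08×10^-7 m = 1.842×10^-18 J.
Since ΔE = (4² − 2²)E_1, E_1 = 1.535×10^-19 J, and L = h/√(8m_eE_1) = 6.27×10^-10 m = 0.627 nm.

L = 0.627 nm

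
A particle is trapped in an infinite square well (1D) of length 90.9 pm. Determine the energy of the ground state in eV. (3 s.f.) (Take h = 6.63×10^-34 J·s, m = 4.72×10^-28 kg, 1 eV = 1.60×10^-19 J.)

E_1 = 0.0881 eV

For an infinite well E_n = n²h²/(8mL²), so E_1 = h²/(8mL²) = (6.63×10^-34)²/(8·4.72×10^-28·(9.09×10^-11 m)²) = 1.409×10^-20 J.
Converting, E_1 = 1.409×10^-20 J / (1.60×10^-19 J/eV) = 0.0881 eV.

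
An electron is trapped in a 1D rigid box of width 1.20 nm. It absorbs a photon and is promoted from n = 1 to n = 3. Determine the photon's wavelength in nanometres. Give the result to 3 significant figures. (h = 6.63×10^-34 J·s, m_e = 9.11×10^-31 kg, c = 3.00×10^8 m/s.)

λ = 594 nm

E_1 = h²/(8m_eL²) = 4.188×10^-20 J, so ΔE = (3² − 1²)E_1 = 3.350×10^-19 J.
λ = hc/ΔE = (6.63×10^-34·3.00×10^8)/3.350×10^-19 = 5.94×10^-7 m = 594 nm.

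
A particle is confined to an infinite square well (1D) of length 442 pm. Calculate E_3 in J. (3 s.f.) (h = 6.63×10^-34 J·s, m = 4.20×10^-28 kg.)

E_3 = 6.03×10^-21 J

For an infinite well E_n = n²h²/(8mL²), so E_1 = h²/(8mL²) = (6.63×10^-34)²/(8·4.20×10^-28·(4.42×10^-10 m)²) = 6.696×10^-22 J.
Then E_3 = 3²·E_1 = 9·6.696×10^-22 J = 6.03×10^-21 J.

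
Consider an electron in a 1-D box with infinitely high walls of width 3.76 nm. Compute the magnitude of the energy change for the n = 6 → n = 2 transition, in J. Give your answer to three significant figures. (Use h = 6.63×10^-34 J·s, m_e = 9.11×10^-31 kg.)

|ΔE| = 1.37×10^-19 J

E_1 = h²/(8m_eL²) = 4.266×10^-21 J.
|ΔE| = |6² − 2²|·E_1 = 32·4.266×10^-21 J = 1.37×10^-19 J.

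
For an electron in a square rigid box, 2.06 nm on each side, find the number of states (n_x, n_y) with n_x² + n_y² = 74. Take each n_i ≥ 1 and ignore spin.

The level has n_x² + n_y² = 74. The ordered positive-integer solutions are (5, 7), (7, 5).
That gives 2 states.

degeneracy = 2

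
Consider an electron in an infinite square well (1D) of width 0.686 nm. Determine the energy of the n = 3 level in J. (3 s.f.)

E_3 = 1.15×10^-18 J

For an infinite well E_n = n²h²/(8m_eL²), so E_1 = h²/(8m_eL²) = (6.626×10^-34)²/(8·9.109×10^-31·(6.86×10^-10 m)²) = 1.280×10^-19 J.
Then E_3 = 3²·E_1 = 9·1.280×10^-19 J = 1.15×10^-18 J.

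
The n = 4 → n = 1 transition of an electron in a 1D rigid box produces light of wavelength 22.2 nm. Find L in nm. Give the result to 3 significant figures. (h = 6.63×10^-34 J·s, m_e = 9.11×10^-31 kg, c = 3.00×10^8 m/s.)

The photon carries ΔE = hc/λ = 6.63×10^-34·3.00×10^8/2.22×10^-8 m = 8.959×10^-18 J.
Since ΔE = (4² − 1²)E_1, E_1 = 5.973×10^-19 J, and L = h/√(8m_eE_1) = 3.18×10^-10 m = 0.318 nm.

L = 0.318 nm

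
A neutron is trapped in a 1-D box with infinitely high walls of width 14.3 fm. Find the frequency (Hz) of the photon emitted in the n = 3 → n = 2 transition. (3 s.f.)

E_1 = h²/(8m_nL²) = 1.602×10^-13 J and ΔE = (3² − 2²)E_1 = 8.010×10^-13 J.
f = ΔE/h = 8.010×10^-13/6.626×10^-34 = 1.21×10^21 Hz.

f = 1.21×10^21 Hz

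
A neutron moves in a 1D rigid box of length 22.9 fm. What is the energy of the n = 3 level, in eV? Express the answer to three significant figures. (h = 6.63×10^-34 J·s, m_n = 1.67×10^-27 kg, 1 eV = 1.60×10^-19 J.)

E_3 = 3.53×10^6 eV

For an infinite well E_n = n²h²/(8m_nL²), so E_1 = h²/(8m_nL²) = (6.63×10^-34)²/(8·1.67×10^-27·(2.29×10^-14 m)²) = 6.274×10^-14 J.
Then E_3 = 3²·E_1 = 9·6.274×10^-14 J = 5.647×10^-13 J.
Converting, E_3 = 5.647×10^-13 J / (1.60×10^-19 J/eV) = 3.53×10^6 eV.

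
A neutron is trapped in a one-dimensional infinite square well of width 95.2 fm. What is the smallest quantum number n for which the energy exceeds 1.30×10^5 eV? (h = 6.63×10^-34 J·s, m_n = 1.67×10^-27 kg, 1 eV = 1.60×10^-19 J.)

n = 3

E_1 = h²/(8m_nL²) = 3.630×10^-15 J = 2.269×10^4 eV.
Need n² > 1.30×10^5/2.269×10^4 = 5.729, i.e. n > 2.394.
The smallest integer satisfying this is n = 3.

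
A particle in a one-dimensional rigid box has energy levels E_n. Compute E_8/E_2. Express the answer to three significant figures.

E_n ∝ n², so E_8/E_2 = 8²/2² = 64/4 = 16.0.

16.0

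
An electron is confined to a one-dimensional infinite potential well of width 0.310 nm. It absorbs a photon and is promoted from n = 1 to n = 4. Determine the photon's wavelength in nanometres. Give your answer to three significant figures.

λ = 21.1 nm

E_1 = h²/(8m_eL²) = 6.269×10^-19 J, so ΔE = (4² − 1²)E_1 = 9.404×10^-18 J.
λ = hc/ΔE = (6.626×10^-34·2.998×10^8)/9.404×10^-18 = 2.11×10^-8 m = 21.1 nm.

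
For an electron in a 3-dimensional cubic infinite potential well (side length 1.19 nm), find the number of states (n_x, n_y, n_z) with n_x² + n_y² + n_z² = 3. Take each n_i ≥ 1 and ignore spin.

The level has n_x² + n_y² + n_z² = 3. The ordered positive-integer solutions are (1, 1, 1).
That gives 1 state.

degeneracy = 1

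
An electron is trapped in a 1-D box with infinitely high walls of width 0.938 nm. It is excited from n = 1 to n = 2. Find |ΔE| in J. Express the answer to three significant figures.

|ΔE| = 2.05×10^-19 J

E_1 = h²/(8m_eL²) = 6.848×10^-20 J.
|ΔE| = |1² − 2²|·E_1 = 3·6.848×10^-20 J = 2.05×10^-19 J.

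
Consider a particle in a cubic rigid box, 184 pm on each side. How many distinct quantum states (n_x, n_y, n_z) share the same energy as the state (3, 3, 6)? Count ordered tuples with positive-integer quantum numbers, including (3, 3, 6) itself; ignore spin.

The level has n_x² + n_y² + n_z² = 54. The ordered positive-integer solutions are (1, 2, 7), (1, 7, 2), (2, 1, 7), (2, 5, 5), (2, 7, 1), (3, 3, 6), (3, 6, 3), (5, 2, 5), (5, 5, 2), (6, 3, 3), (7, 1, 2), (7, 2, 1).
That gives 12 states.

degeneracy = 12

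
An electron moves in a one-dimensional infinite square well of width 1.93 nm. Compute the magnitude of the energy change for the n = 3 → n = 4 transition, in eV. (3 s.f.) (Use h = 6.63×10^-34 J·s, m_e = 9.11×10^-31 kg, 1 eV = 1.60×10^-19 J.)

|ΔE| = 0.708 eV

E_1 = h²/(8m_eL²) = 1.619×10^-20 J.
|ΔE| = |3² − 4²|·E_1 = 7·1.619×10^-20 J = 1.133×10^-19 J = 0.708 eV.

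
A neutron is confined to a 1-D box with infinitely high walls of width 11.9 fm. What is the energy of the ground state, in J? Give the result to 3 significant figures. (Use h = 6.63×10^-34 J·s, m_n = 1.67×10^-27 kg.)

For an infinite well E_n = n²h²/(8m_nL²), so E_1 = h²/(8m_nL²) = (6.63×10^-34)²/(8·1.67×10^-27·(1.19×10^-14 m)²) = 2.323×10^-13 J.

E_1 = 2.32×10^-13 J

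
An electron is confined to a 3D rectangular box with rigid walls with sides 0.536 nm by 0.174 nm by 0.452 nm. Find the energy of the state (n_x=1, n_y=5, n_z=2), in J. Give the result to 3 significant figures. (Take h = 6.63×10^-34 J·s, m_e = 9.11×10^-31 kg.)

For a 3D rectangular well E = (h²/8m_e)·Σ n_i²/L_i² = (6.63×10^-34)²/(8·9.11×10^-31) · [1²/(0.536 nm)² + 5²/(0.174 nm)² + 2²/(0.452 nm)²].
Evaluating gives E = 5.12×10^-17 J.

E = 5.12×10^-17 J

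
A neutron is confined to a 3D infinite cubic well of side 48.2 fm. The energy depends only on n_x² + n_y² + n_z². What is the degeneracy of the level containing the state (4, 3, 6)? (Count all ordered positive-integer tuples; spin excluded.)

The level has n_x² + n_y² + n_z² = 61. The ordered positive-integer solutions are (3, 4, 6), (3, 6, 4), (4, 3, 6), (4, 6, 3), (6, 3, 4), (6, 4, 3).
That gives 6 states.

degeneracy = 6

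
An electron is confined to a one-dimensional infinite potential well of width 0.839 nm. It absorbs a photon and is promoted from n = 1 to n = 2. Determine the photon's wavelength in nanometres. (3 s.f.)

E_1 = h²/(8m_eL²) = 8.559×10^-20 J, so ΔE = (2² − 1²)E_1 = 2.568×10^-19 J.
λ = hc/ΔE = (6.626×10^-34·2.998×10^8)/2.568×10^-19 = 7.74×10^-7 m = 774 nm.

λ = 774 nm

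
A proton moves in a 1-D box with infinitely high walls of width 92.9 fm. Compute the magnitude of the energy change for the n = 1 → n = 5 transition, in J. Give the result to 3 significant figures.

E_1 = h²/(8m_pL²) = 3.801×10^-15 J.
|ΔE| = |1² − 5²|·E_1 = 24·3.801×10^-15 J = 9.12×10^-14 J.

|ΔE| = 9.12×10^-14 J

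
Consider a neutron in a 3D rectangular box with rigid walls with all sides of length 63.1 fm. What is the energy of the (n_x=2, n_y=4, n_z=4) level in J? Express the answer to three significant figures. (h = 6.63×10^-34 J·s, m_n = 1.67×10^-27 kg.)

E = 2.97×10^-13 J

For a 3D rectangular well E = (h²/8m_n)·Σ n_i²/L_i² = (6.63×10^-34)²/(8·1.67×10^-27) · [2²/(63.1 fm)² + 4²/(63.1 fm)² + 4²/(63.1 fm)²].
Evaluating gives E = 2.97×10^-13 J.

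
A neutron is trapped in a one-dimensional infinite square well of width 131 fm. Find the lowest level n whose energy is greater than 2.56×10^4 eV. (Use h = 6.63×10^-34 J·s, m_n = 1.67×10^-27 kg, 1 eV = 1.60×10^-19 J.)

E_1 = h²/(8m_nL²) = 1.917×10^-15 J = 1.198×10^4 eV.
Need n² > 2.56×10^4/1.198×10^4 = 2.137, i.e. n > 1.462.
The smallest integer satisfying this is n = 2.

n = 2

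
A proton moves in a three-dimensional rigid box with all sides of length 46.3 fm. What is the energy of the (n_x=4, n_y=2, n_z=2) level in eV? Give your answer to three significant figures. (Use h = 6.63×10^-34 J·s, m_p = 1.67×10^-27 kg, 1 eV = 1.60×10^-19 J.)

E = 2.30×10^6 eV

For a 3D rectangular well E = (h²/8m_p)·Σ n_i²/L_i² = (6.63×10^-34)²/(8·1.67×10^-27) · [4²/(46.3 fm)² + 2²/(46.3 fm)² + 2²/(46.3 fm)²].
Evaluating gives E = 3.684×10^-13 J = 2.30×10^6 eV.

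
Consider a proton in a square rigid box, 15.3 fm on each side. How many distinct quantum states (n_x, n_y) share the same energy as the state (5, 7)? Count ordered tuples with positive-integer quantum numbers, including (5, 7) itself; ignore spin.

The level has n_x² + n_y² = 74. The ordered positive-integer solutions are (5, 7), (7, 5).
That gives 2 states.

degeneracy = 2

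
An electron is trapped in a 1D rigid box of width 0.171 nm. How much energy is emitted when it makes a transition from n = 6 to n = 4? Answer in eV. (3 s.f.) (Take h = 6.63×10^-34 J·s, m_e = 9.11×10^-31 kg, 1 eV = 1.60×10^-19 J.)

|ΔE| = 258 eV

E_1 = h²/(8m_eL²) = 2.063×10^-18 J.
|ΔE| = |6² − 4²|·E_1 = 20·2.063×10^-18 J = 4.126×10^-17 J = 258 eV.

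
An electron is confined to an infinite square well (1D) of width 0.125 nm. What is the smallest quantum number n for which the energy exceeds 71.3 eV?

E_1 = h²/(8m_eL²) = 3.856×10^-18 J = 24.07 eV.
Need n² > 71.3/24.07 = 2.962, i.e. n > 1.721.
The smallest integer satisfying this is n = 2.

n = 2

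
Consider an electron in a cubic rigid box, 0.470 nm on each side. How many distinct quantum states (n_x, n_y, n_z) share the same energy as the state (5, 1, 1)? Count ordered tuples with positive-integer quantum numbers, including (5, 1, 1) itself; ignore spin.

degeneracy = 4

The level has n_x² + n_y² + n_z² = 27. The ordered positive-integer solutions are (1, 1, 5), (1, 5, 1), (3, 3, 3), (5, 1, 1).
That gives 4 states.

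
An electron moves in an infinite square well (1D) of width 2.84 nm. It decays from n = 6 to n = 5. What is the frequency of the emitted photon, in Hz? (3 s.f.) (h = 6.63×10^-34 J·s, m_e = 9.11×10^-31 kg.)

E_1 = h²/(8m_eL²) = 7.478×10^-21 J and ΔE = (6² − 5²)E_1 = 8.226×10^-20 J.
f = ΔE/h = 8.226×10^-20/6.63×10^-34 = 1.24×10^14 Hz.

f = 1.24×10^14 Hz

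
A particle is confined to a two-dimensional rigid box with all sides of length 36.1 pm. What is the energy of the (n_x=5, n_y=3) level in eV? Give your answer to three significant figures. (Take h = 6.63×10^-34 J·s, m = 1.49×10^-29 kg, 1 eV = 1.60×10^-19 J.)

For a 2D rectangular well E = (h²/8m)·Σ n_i²/L_i² = (6.63×10^-34)²/(8·1.49×10^-29) · [5²/(36.1 pm)² + 3²/(36.1 pm)²].
Evaluating gives E = 9.621×10^-17 J = 601 eV.

E = 601 eV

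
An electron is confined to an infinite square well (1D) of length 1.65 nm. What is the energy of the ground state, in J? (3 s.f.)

For an infinite well E_n = n²h²/(8m_eL²), so E_1 = h²/(8m_eL²) = (6.626×10^-34)²/(8·9.109×10^-31·(1.65×10^-9 m)²) = 2.213×10^-20 J.

E_1 = 2.21×10^-20 J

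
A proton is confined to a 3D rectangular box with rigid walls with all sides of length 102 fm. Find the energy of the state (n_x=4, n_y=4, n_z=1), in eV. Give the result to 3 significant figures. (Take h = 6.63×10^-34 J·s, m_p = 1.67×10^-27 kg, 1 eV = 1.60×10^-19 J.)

For a 3D rectangular well E = (h²/8m_p)·Σ n_i²/L_i² = (6.63×10^-34)²/(8·1.67×10^-27) · [4²/(102 fm)² + 4²/(102 fm)² + 1²/(102 fm)²].
Evaluating gives E = 1.044×10^-13 J = 6.52×10^5 eV.

E = 6.52×10^5 eV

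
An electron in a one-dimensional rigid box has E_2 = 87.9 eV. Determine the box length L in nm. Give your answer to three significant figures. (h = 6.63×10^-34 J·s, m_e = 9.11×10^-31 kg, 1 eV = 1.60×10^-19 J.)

From E_n = n²h²/(8m_eL²), L = n·h/√(8m_eE_n).
E_2 = 87.9 eV = 1.406×10^-17 J, so L = 2·6.63×10^-34/√(8·9.11×10^-31·1.406×10^-17) = 1.31×10^-10 m = 0.131 nm.

L = 0.131 nm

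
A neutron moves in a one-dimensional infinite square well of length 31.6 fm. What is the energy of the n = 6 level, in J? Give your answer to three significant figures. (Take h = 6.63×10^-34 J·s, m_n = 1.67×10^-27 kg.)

E_6 = 1.19×10^-12 J

For an infinite well E_n = n²h²/(8m_nL²), so E_1 = h²/(8m_nL²) = (6.63×10^-34)²/(8·1.67×10^-27·(3.16×10^-14 m)²) = 3.295×10^-14 J.
Then E_6 = 6²·E_1 = 36·3.295×10^-14 J = 1.19×10^-12 J.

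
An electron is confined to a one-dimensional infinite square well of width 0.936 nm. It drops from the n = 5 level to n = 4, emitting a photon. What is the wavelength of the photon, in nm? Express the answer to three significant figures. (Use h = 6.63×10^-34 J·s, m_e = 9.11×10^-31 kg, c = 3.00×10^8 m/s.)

E_1 = h²/(8m_eL²) = 6.884×10^-20 J, so ΔE = (5² − 4²)E_1 = 6.196×10^-19 J.
λ = hc/ΔE = (6.63×10^-34·3.00×10^8)/6.196×10^-19 = 3.21×10^-7 m = 321 nm.

λ = 321 nm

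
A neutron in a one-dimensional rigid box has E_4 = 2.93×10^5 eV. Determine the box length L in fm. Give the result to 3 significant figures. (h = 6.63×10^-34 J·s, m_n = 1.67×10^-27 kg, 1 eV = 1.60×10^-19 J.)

From E_n = n²h²/(8m_nL²), L = n·h/√(8m_nE_n).
E_4 = 2.93×10^5 eV = 4.688×10^-14 J, so L = 4·6.63×10^-34/√(8·1.67×10^-27·4.688×10^-14) = 1.06×10^-13 m = 106 fm.

L = 106 fm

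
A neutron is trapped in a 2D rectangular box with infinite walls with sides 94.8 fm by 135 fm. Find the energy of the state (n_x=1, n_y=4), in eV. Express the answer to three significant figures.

E = 2.02×10^5 eV

For a 2D rectangular well E = (h²/8m_n)·Σ n_i²/L_i² = (6.626×10^-34)²/(8·1.675×10^-27) · [1²/(94.8 fm)² + 4²/(135 fm)²].
Evaluating gives E = 3.241×10^-14 J = 2.02×10^5 eV.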